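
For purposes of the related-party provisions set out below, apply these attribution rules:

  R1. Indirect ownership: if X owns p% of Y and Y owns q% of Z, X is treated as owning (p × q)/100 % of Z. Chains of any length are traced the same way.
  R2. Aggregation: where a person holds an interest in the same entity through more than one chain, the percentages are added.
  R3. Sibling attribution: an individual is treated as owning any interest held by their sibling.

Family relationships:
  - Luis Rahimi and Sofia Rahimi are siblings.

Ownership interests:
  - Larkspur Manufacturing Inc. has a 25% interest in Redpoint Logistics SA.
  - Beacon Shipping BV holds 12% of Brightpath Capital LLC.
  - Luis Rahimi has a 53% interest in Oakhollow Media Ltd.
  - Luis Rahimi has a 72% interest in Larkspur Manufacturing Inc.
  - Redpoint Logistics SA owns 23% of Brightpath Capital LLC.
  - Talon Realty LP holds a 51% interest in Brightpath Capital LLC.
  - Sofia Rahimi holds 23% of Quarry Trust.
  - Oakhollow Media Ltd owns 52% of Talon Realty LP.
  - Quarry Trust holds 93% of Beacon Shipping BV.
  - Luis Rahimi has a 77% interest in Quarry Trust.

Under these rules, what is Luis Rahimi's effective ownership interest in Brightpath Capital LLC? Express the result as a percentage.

29.3556%

By sibling attribution (R3), Luis Rahimi is treated as also owning Sofia Rahimi's interest in Quarry Trust, giving 77% + 23% = 100%.
Chain via Quarry Trust → Beacon Shipping BV (R1): 100% × 93% × 12% = 11.16% of Brightpath Capital LLC.
Chain via Oakhollow Media Ltd → Talon Realty LP (R1): 53% × 52% × 51% = 14.0556% of Brightpath Capital LLC.
Chain via Larkspur Manufacturing Inc. → Redpoint Logistics SA (R1): 72% × 25% × 23% = 4.14% of Brightpath Capital LLC.
Aggregating (R2): 11.16% + 14.0556% + 4.14% = 29.3556%.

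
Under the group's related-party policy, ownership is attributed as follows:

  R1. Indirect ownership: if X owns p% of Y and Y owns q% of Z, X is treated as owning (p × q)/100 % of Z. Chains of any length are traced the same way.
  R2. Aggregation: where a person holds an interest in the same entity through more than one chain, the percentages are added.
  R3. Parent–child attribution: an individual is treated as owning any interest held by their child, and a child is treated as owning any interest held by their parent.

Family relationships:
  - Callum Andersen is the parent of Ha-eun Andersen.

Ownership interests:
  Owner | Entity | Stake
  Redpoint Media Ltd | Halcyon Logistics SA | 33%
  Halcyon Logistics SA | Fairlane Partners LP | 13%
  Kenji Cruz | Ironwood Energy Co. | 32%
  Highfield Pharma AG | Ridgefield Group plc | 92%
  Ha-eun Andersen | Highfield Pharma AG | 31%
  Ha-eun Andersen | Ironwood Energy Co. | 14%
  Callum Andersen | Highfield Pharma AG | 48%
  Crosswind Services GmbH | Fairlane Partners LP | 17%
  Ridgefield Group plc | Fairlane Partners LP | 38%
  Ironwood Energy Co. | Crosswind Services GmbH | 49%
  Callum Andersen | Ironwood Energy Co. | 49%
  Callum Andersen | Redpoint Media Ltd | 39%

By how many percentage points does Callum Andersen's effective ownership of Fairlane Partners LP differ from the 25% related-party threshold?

9.5394

By parent–child attribution (R3), Callum Andersen is treated as also owning Ha-eun Andersen's interest in Highfield Pharma AG, giving 48% + 31% = 79%.
By parent–child attribution (R3), Callum Andersen is treated as also owning Ha-eun Andersen's interest in Ironwood Energy Co, giving 49% + 14% = 63%.
Chain via Highfield Pharma AG → Ridgefield Group plc (R1): 79% × 92% × 38% = 27.6184% of Fairlane Partners LP.
Chain via Redpoint Media Ltd → Halcyon Logistics SA (R1): 39% × 33% × 13% = 1.6731% of Fairlane Partners LP.
Chain via Ironwood Energy Co. → Crosswind Services GmbH (R1): 63% × 49% × 17% = 5.2479% of Fairlane Partners LP.
Aggregating (R2): 27.6184% + 1.6731% + 5.2479% = 34.5394%.
34.5394% exceeds the 25% threshold by 9.5394 percentage points.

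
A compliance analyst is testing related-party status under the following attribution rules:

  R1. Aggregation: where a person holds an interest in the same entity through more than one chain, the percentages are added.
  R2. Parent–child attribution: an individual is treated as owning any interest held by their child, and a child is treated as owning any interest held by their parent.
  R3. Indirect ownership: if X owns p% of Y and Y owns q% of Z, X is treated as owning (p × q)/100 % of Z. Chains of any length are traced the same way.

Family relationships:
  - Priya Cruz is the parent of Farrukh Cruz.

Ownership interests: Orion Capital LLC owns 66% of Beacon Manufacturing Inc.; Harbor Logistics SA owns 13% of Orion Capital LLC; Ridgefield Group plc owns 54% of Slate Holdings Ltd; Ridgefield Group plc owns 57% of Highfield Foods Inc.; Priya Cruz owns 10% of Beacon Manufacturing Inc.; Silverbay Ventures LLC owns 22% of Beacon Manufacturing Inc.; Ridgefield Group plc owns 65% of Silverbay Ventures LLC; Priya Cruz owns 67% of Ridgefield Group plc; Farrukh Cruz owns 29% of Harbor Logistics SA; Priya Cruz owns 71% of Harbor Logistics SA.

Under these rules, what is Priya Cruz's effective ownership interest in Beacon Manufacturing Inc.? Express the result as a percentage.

By parent–child attribution (R2), Priya Cruz is treated as also owning Farrukh Cruz's interest in Harbor Logistics SA, giving 71% + 29% = 100%.
Chain via Ridgefield Group plc → Silverbay Ventures LLC (R3): 67% × 65% × 22% = 9.581% of Beacon Manufacturing Inc.
Chain via Harbor Logistics SA → Orion Capital LLC (R3): 100% × 13% × 66% = 8.58% of Beacon Manufacturing Inc.
Direct interest in Beacon Manufacturing Inc: 10%.
Aggregating (R1): 9.581% + 8.58% + 10% = 28.161%.

28.161%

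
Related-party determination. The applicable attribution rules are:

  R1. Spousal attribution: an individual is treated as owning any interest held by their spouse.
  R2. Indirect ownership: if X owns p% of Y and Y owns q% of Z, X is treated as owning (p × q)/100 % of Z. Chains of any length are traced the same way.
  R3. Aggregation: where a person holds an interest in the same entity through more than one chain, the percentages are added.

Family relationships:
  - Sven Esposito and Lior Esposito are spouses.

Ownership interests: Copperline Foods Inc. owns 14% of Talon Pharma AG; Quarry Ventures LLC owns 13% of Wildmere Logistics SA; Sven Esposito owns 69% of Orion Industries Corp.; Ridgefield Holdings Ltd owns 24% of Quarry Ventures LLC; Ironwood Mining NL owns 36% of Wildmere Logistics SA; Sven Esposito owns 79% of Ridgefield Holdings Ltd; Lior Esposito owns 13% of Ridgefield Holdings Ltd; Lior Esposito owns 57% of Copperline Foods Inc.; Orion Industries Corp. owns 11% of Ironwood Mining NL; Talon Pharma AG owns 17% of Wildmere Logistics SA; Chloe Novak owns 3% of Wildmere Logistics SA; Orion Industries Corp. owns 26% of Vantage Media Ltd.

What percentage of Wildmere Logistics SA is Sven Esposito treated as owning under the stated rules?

By spousal attribution (R1), Sven Esposito is treated as also owning Lior Esposito's interest in Ridgefield Holdings Ltd, giving 79% + 13% = 92%.
By spousal attribution (R1), Sven Esposito is treated as owning Lior Esposito's 57% interest in Copperline Foods Inc.
Chain via Ridgefield Holdings Ltd → Quarry Ventures LLC (R2): 92% × 24% × 13% = 2.8704% of Wildmere Logistics SA.
Chain via Orion Industries Corp. → Ironwood Mining NL (R2): 69% × 11% × 36% = 2.7324% of Wildmere Logistics SA.
Chain via Copperline Foods Inc. → Talon Pharma AG (R2): 57% × 14% × 17% = 1.3566% of Wildmere Logistics SA.
Aggregating (R3): 2.8704% + 2.7324% + 1.3566% = 6.9594%.

6.9594%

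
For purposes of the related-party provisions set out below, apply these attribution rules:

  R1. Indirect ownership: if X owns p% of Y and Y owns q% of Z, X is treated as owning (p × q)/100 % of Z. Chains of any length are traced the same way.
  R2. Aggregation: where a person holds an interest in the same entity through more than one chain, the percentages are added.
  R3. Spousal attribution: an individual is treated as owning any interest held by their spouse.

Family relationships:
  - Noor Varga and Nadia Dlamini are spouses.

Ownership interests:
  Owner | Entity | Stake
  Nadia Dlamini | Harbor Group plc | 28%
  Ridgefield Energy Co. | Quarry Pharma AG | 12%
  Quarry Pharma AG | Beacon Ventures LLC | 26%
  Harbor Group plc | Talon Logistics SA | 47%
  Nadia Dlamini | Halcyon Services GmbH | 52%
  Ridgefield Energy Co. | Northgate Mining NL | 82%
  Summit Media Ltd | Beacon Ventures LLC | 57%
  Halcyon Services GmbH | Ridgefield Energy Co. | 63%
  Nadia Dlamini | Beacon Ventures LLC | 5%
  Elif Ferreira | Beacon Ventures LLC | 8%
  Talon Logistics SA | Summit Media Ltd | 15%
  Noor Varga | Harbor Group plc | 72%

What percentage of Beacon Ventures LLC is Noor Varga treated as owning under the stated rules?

By spousal attribution (R3), Noor Varga is treated as also owning Nadia Dlamini's interest in Harbor Group plc, giving 72% + 28% = 100%.
By spousal attribution (R3), Noor Varga is treated as owning Nadia Dlamini's 52% interest in Halcyon Services GmbH.
By spousal attribution (R3), Noor Varga is treated as owning Nadia Dlamini's 5% interest in Beacon Ventures LLC.
Chain via Harbor Group plc → Talon Logistics SA → Summit Media Ltd (R1): 100% × 47% × 15% × 57% = 4.0185% of Beacon Ventures LLC.
Chain via Halcyon Services GmbH → Ridgefield Energy Co. → Quarry Pharma AG (R1): 52% × 63% × 12% × 26% = 1.022112% of Beacon Ventures LLC.
Direct interest in Beacon Ventures LLC: 5%.
Aggregating (R2): 4.0185% + 1.022112% + 5% = 10.040612%.

10.040612%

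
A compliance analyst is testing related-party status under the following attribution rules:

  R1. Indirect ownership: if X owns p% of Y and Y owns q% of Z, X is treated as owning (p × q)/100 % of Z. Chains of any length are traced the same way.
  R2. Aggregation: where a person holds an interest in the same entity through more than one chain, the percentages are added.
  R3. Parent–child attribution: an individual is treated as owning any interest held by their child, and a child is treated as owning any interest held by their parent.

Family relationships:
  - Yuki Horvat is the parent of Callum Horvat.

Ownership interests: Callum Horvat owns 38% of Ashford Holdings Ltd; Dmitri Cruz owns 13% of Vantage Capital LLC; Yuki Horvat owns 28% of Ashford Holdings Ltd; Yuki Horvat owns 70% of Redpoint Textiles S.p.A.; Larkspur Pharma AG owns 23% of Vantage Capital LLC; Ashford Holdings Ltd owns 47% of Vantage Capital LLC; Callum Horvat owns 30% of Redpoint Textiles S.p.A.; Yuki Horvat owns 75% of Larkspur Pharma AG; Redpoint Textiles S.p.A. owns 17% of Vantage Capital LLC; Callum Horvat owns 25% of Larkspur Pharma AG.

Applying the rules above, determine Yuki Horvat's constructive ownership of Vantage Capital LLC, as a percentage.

By parent–child attribution (R3), Yuki Horvat is treated as also owning Callum Horvat's interest in Redpoint Textiles S.p.A, giving 70% + 30% = 100%.
By parent–child attribution (R3), Yuki Horvat is treated as also owning Callum Horvat's interest in Larkspur Pharma AG, giving 75% + 25% = 100%.
By parent–child attribution (R3), Yuki Horvat is treated as also owning Callum Horvat's interest in Ashford Holdings Ltd, giving 28% + 38% = 66%.
Chain via Redpoint Textiles S.p.A. (R1): 100% × 17% = 17% of Vantage Capital LLC.
Chain via Larkspur Pharma AG (R1): 100% × 23% = 23% of Vantage Capital LLC.
Chain via Ashford Holdings Ltd (R1): 66% × 47% = 31.02% of Vantage Capital LLC.
Aggregating (R2): 17% + 23% + 31.02% = 71.02%.

71.02%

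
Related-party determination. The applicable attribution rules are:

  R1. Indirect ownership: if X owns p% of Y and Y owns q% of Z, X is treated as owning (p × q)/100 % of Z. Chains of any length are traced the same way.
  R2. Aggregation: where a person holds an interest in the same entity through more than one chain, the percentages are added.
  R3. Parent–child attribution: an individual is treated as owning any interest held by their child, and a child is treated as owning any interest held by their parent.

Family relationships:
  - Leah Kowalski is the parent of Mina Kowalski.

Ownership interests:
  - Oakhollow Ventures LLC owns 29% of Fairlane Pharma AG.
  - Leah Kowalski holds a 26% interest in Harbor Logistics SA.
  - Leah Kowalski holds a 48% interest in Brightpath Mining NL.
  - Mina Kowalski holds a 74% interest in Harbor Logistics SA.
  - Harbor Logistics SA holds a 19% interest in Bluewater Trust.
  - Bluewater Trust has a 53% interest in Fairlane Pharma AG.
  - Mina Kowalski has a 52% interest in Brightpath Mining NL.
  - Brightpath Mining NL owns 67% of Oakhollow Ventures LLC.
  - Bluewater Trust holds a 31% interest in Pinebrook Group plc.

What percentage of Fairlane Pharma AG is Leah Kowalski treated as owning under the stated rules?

By parent–child attribution (R3), Leah Kowalski is treated as also owning Mina Kowalski's interest in Harbor Logistics SA, giving 26% + 74% = 100%.
By parent–child attribution (R3), Leah Kowalski is treated as also owning Mina Kowalski's interest in Brightpath Mining NL, giving 48% + 52% = 100%.
Chain via Harbor Logistics SA → Bluewater Trust (R1): 100% × 19% × 53% = 10.07% of Fairlane Pharma AG.
Chain via Brightpath Mining NL → Oakhollow Ventures LLC (R1): 100% × 67% × 29% = 19.43% of Fairlane Pharma AG.
Aggregating (R2): 10.07% + 19.43% = 29.5%.

29.5%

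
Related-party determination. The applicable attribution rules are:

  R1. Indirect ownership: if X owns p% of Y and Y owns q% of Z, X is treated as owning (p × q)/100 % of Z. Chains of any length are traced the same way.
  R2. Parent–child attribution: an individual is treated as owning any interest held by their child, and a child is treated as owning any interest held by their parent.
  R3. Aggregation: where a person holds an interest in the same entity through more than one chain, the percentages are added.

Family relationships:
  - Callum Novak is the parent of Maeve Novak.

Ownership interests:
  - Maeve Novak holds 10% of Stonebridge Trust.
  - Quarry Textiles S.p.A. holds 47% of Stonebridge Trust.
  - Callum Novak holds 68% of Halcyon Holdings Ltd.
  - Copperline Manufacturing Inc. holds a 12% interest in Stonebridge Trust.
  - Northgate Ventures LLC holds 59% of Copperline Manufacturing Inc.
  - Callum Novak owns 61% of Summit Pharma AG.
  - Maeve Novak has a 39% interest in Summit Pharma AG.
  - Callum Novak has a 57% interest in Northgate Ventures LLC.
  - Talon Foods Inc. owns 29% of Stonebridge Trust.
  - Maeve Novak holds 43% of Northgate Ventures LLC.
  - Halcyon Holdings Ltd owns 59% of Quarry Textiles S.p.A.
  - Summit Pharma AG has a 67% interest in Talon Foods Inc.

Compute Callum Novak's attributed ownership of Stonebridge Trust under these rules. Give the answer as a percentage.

By parent–child attribution (R2), Callum Novak is treated as also owning Maeve Novak's interest in Summit Pharma AG, giving 61% + 39% = 100%.
By parent–child attribution (R2), Callum Novak is treated as also owning Maeve Novak's interest in Northgate Ventures LLC, giving 57% + 43% = 100%.
By parent–child attribution (R2), Callum Novak is treated as owning Maeve Novak's 10% interest in Stonebridge Trust.
Chain via Summit Pharma AG → Talon Foods Inc. (R1): 100% × 67% × 29% = 19.43% of Stonebridge Trust.
Chain via Halcyon Holdings Ltd → Quarry Textiles S.p.A. (R1): 68% × 59% × 47% = 18.8564% of Stonebridge Trust.
Chain via Northgate Ventures LLC → Copperline Manufacturing Inc. (R1): 100% × 59% × 12% = 7.08% of Stonebridge Trust.
Direct interest in Stonebridge Trust: 10%.
Aggregating (R3): 19.43% + 18.8564% + 7.08% + 10% = 55.3664%.

55.3664%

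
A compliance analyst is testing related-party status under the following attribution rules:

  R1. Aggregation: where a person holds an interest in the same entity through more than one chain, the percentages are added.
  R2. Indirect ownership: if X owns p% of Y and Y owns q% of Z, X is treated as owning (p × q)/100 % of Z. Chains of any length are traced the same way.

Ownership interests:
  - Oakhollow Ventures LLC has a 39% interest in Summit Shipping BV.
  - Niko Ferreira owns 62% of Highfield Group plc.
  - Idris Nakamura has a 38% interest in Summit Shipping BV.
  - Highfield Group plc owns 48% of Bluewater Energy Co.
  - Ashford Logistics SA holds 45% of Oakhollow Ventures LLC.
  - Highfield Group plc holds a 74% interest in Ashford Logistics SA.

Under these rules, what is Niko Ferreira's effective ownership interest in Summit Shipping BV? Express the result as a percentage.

Chain via Highfield Group plc → Ashford Logistics SA → Oakhollow Ventures LLC (R2): 62% × 74% × 45% × 39% = 8.05194% of Summit Shipping BV.

8.05194%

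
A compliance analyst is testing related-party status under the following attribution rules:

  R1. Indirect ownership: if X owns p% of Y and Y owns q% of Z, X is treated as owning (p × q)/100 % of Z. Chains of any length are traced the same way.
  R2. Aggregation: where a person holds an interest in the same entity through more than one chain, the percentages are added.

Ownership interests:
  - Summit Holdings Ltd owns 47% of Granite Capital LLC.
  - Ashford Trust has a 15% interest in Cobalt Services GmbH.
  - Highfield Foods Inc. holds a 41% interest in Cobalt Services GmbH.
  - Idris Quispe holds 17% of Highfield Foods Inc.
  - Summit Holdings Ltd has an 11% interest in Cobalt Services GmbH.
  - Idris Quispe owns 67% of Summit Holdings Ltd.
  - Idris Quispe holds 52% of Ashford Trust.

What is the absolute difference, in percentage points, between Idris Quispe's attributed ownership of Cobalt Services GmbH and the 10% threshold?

Chain via Highfield Foods Inc. (R1): 17% × 41% = 6.97% of Cobalt Services GmbH.
Chain via Summit Holdings Ltd (R1): 67% × 11% = 7.37% of Cobalt Services GmbH.
Chain via Ashford Trust (R1): 52% × 15% = 7.8% of Cobalt Services GmbH.
Aggregating (R2): 6.97% + 7.37% + 7.8% = 22.14%.
22.14% exceeds the 10% threshold by 12.14 percentage points.

12.14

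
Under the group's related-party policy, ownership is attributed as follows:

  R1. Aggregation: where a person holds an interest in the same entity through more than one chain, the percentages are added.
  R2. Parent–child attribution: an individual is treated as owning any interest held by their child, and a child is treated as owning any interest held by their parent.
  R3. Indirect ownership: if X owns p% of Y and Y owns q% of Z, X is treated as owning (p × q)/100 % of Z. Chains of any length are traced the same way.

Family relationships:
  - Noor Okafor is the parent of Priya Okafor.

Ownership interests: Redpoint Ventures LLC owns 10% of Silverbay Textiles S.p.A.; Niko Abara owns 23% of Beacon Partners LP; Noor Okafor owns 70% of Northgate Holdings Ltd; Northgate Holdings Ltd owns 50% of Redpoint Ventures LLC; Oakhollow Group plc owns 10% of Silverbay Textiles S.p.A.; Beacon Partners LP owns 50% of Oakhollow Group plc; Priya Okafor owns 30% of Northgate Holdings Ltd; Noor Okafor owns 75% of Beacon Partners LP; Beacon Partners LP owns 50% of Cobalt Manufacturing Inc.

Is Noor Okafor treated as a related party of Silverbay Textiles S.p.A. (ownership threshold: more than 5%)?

By parent–child attribution (R2), Noor Okafor is treated as also owning Priya Okafor's interest in Northgate Holdings Ltd, giving 70% + 30% = 100%.
Chain via Beacon Partners LP → Oakhollow Group plc (R3): 75% × 50% × 10% = 3.75% of Silverbay Textiles S.p.A.
Chain via Northgate Holdings Ltd → Redpoint Ventures LLC (R3): 100% × 50% × 10% = 5% of Silverbay Textiles S.p.A.
Aggregating (R1): 3.75% + 5% = 8.75%.
8.75% exceeds the 5% threshold, so Noor is a related party to Silverbay Textiles S.p.A.

Yes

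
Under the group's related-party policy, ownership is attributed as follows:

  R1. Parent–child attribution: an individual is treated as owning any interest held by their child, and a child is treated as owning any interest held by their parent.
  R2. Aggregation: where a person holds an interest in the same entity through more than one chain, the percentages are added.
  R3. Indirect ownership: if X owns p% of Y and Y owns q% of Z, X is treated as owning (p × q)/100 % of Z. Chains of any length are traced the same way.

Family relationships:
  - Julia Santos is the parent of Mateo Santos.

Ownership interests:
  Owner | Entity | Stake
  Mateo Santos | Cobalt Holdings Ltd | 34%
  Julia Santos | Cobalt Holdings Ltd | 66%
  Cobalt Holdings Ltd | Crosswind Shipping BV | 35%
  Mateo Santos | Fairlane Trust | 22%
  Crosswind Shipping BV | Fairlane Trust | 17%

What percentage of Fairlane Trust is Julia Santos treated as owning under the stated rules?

27.95%

By parent–child attribution (R1), Julia Santos is treated as also owning Mateo Santos's interest in Cobalt Holdings Ltd, giving 66% + 34% = 100%.
By parent–child attribution (R1), Julia Santos is treated as owning Mateo Santos's 22% interest in Fairlane Trust.
Chain via Cobalt Holdings Ltd → Crosswind Shipping BV (R3): 100% × 35% × 17% = 5.95% of Fairlane Trust.
Direct interest in Fairlane Trust: 22%.
Aggregating (R2): 5.95% + 22% = 27.95%.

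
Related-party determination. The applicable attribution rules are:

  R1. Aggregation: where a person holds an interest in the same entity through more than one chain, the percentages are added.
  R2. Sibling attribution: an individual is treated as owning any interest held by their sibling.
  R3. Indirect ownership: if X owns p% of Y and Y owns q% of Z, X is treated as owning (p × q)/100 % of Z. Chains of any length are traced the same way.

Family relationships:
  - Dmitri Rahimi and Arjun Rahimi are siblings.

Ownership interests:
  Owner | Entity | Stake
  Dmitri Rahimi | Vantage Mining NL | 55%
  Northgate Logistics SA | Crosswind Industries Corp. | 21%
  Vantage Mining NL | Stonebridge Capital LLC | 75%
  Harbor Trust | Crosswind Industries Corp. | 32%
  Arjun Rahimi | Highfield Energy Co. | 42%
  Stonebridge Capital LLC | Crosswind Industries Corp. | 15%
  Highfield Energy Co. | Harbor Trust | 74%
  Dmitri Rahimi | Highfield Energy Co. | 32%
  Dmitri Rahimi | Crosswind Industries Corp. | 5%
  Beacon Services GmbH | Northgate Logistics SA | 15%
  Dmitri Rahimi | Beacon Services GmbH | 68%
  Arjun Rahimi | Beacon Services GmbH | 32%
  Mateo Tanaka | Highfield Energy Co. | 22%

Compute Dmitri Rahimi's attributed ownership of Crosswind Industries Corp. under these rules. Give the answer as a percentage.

31.8607%

By sibling attribution (R2), Dmitri Rahimi is treated as also owning Arjun Rahimi's interest in Highfield Energy Co, giving 32% + 42% = 74%.
By sibling attribution (R2), Dmitri Rahimi is treated as also owning Arjun Rahimi's interest in Beacon Services GmbH, giving 68% + 32% = 100%.
Chain via Vantage Mining NL → Stonebridge Capital LLC (R3): 55% × 75% × 15% = 6.1875% of Crosswind Industries Corp.
Chain via Highfield Energy Co. → Harbor Trust (R3): 74% × 74% × 32% = 17.5232% of Crosswind Industries Corp.
Chain via Beacon Services GmbH → Northgate Logistics SA (R3): 100% × 15% × 21% = 3.15% of Crosswind Industries Corp.
Direct interest in Crosswind Industries Corp: 5%.
Aggregating (R1): 6.1875% + 17.5232% + 3.15% + 5% = 31.8607%.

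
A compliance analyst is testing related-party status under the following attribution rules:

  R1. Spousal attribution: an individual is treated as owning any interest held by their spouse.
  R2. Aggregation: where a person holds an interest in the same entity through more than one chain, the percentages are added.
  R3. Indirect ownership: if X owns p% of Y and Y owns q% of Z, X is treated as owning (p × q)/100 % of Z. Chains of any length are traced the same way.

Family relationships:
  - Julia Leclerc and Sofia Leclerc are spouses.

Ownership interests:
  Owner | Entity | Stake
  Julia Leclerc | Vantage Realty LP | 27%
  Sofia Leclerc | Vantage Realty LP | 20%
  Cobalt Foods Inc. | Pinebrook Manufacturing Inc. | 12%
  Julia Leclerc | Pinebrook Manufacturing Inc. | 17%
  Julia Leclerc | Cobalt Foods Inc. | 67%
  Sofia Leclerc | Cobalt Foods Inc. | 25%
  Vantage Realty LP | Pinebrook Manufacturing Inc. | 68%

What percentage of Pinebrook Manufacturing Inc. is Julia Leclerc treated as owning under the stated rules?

60%

By spousal attribution (R1), Julia Leclerc is treated as also owning Sofia Leclerc's interest in Vantage Realty LP, giving 27% + 20% = 47%.
By spousal attribution (R1), Julia Leclerc is treated as also owning Sofia Leclerc's interest in Cobalt Foods Inc, giving 67% + 25% = 92%.
Chain via Vantage Realty LP (R3): 47% × 68% = 31.96% of Pinebrook Manufacturing Inc.
Chain via Cobalt Foods Inc. (R3): 92% × 12% = 11.04% of Pinebrook Manufacturing Inc.
Direct interest in Pinebrook Manufacturing Inc: 17%.
Aggregating (R2): 31.96% + 11.04% + 17% = 60%.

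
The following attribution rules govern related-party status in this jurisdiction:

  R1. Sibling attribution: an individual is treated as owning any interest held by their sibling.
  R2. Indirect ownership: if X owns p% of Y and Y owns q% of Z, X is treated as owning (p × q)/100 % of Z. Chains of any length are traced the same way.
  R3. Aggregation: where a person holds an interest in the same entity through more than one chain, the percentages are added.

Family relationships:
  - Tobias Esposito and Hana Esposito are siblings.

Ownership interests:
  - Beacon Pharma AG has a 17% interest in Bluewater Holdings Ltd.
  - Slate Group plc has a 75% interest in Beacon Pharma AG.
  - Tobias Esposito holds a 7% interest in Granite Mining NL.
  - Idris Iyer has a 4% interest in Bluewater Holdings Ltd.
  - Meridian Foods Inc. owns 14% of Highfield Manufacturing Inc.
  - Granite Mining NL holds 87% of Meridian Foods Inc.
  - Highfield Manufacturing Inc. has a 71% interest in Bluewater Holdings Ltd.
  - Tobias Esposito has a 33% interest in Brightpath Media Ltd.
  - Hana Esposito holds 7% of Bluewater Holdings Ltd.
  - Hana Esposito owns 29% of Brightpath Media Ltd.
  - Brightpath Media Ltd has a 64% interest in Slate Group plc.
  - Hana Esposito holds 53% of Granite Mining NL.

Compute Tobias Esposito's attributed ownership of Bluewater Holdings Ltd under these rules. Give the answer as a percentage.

By sibling attribution (R1), Tobias Esposito is treated as also owning Hana Esposito's interest in Granite Mining NL, giving 7% + 53% = 60%.
By sibling attribution (R1), Tobias Esposito is treated as also owning Hana Esposito's interest in Brightpath Media Ltd, giving 33% + 29% = 62%.
By sibling attribution (R1), Tobias Esposito is treated as owning Hana Esposito's 7% interest in Bluewater Holdings Ltd.
Chain via Granite Mining NL → Meridian Foods Inc. → Highfield Manufacturing Inc. (R2): 60% × 87% × 14% × 71% = 5.18868% of Bluewater Holdings Ltd.
Chain via Brightpath Media Ltd → Slate Group plc → Beacon Pharma AG (R2): 62% × 64% × 75% × 17% = 5.0592% of Bluewater Holdings Ltd.
Direct interest in Bluewater Holdings Ltd: 7%.
Aggregating (R3): 5.18868% + 5.0592% + 7% = 17.24788%.

17.24788%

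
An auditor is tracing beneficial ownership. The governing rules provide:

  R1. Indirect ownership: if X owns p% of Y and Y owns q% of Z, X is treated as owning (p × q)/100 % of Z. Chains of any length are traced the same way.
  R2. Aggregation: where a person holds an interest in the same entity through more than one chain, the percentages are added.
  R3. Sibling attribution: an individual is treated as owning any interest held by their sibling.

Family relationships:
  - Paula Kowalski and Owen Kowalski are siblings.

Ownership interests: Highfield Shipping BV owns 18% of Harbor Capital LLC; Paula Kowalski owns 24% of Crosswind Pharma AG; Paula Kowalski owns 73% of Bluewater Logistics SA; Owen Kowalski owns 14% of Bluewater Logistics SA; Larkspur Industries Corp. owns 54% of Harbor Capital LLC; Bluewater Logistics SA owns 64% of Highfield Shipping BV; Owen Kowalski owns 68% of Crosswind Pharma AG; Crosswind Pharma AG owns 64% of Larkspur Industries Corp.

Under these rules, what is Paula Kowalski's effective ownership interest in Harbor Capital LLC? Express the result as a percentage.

41.8176%

By sibling attribution (R3), Paula Kowalski is treated as also owning Owen Kowalski's interest in Crosswind Pharma AG, giving 24% + 68% = 92%.
By sibling attribution (R3), Paula Kowalski is treated as also owning Owen Kowalski's interest in Bluewater Logistics SA, giving 73% + 14% = 87%.
Chain via Crosswind Pharma AG → Larkspur Industries Corp. (R1): 92% × 64% × 54% = 31.7952% of Harbor Capital LLC.
Chain via Bluewater Logistics SA → Highfield Shipping BV (R1): 87% × 64% × 18% = 10.0224% of Harbor Capital LLC.
Aggregating (R2): 31.7952% + 10.0224% = 41.8176%.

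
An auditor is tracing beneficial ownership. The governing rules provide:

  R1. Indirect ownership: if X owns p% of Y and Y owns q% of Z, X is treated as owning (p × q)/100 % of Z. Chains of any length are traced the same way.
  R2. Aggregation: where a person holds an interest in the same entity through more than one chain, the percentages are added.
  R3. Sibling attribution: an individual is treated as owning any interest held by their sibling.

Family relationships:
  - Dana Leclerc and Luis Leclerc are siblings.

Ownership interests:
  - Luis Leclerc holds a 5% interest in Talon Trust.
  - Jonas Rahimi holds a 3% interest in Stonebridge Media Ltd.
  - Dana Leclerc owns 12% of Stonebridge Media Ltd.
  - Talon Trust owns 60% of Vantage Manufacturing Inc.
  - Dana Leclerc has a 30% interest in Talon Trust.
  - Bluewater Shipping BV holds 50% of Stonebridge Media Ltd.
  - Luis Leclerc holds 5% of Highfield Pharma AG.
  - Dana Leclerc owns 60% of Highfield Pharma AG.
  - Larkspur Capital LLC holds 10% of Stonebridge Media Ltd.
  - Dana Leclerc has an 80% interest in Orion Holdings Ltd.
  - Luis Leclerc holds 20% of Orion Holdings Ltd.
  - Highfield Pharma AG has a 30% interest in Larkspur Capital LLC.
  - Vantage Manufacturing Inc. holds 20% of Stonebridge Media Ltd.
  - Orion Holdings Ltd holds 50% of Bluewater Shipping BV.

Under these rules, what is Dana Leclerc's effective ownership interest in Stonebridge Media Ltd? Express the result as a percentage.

43.15%

By sibling attribution (R3), Dana Leclerc is treated as also owning Luis Leclerc's interest in Talon Trust, giving 30% + 5% = 35%.
By sibling attribution (R3), Dana Leclerc is treated as also owning Luis Leclerc's interest in Orion Holdings Ltd, giving 80% + 20% = 100%.
By sibling attribution (R3), Dana Leclerc is treated as also owning Luis Leclerc's interest in Highfield Pharma AG, giving 60% + 5% = 65%.
Chain via Talon Trust → Vantage Manufacturing Inc. (R1): 35% × 60% × 20% = 4.2% of Stonebridge Media Ltd.
Chain via Orion Holdings Ltd → Bluewater Shipping BV (R1): 100% × 50% × 50% = 25% of Stonebridge Media Ltd.
Chain via Highfield Pharma AG → Larkspur Capital LLC (R1): 65% × 30% × 10% = 1.95% of Stonebridge Media Ltd.
Direct interest in Stonebridge Media Ltd: 12%.
Aggregating (R2): 4.2% + 25% + 1.95% + 12% = 43.15%.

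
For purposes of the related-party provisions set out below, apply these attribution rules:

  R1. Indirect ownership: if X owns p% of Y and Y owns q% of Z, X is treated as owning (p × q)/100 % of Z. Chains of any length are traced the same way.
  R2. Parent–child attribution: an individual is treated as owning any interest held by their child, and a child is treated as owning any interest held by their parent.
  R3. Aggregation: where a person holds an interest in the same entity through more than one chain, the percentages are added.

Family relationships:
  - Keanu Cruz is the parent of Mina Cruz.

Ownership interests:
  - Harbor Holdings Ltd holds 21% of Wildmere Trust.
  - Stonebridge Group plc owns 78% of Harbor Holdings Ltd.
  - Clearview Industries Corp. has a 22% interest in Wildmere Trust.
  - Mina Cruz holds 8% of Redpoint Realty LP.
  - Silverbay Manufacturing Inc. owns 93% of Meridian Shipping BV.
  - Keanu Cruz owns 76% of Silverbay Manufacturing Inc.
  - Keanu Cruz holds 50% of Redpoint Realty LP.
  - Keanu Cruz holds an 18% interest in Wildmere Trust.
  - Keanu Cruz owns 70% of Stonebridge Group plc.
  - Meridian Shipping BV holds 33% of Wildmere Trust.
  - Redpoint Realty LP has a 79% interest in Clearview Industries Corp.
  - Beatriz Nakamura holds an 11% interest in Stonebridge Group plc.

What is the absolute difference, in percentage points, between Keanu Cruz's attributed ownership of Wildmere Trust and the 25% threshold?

37.8708

By parent–child attribution (R2), Keanu Cruz is treated as also owning Mina Cruz's interest in Redpoint Realty LP, giving 50% + 8% = 58%.
Chain via Stonebridge Group plc → Harbor Holdings Ltd (R1): 70% × 78% × 21% = 11.466% of Wildmere Trust.
Chain via Silverbay Manufacturing Inc. → Meridian Shipping BV (R1): 76% × 93% × 33% = 23.3244% of Wildmere Trust.
Chain via Redpoint Realty LP → Clearview Industries Corp. (R1): 58% × 79% × 22% = 10.0804% of Wildmere Trust.
Direct interest in Wildmere Trust: 18%.
Aggregating (R3): 11.466% + 23.3244% + 10.0804% + 18% = 62.8708%.
62.8708% exceeds the 25% threshold by 37.8708 percentage points.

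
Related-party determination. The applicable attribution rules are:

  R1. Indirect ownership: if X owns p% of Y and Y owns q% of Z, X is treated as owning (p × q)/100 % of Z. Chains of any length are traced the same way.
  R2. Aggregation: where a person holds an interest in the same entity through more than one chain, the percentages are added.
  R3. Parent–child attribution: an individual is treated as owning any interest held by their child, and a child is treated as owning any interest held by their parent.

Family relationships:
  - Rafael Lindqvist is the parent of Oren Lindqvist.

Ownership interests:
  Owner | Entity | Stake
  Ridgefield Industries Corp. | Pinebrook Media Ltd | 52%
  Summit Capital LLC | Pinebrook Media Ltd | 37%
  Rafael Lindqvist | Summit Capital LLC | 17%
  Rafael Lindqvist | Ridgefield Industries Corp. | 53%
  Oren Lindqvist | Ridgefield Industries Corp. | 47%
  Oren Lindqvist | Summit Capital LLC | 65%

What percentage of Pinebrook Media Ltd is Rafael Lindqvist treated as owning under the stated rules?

By parent–child attribution (R3), Rafael Lindqvist is treated as also owning Oren Lindqvist's interest in Ridgefield Industries Corp, giving 53% + 47% = 100%.
By parent–child attribution (R3), Rafael Lindqvist is treated as also owning Oren Lindqvist's interest in Summit Capital LLC, giving 17% + 65% = 82%.
Chain via Ridgefield Industries Corp. (R1): 100% × 52% = 52% of Pinebrook Media Ltd.
Chain via Summit Capital LLC (R1): 82% × 37% = 30.34% of Pinebrook Media Ltd.
Aggregating (R2): 52% + 30.34% = 82.34%.

82.34%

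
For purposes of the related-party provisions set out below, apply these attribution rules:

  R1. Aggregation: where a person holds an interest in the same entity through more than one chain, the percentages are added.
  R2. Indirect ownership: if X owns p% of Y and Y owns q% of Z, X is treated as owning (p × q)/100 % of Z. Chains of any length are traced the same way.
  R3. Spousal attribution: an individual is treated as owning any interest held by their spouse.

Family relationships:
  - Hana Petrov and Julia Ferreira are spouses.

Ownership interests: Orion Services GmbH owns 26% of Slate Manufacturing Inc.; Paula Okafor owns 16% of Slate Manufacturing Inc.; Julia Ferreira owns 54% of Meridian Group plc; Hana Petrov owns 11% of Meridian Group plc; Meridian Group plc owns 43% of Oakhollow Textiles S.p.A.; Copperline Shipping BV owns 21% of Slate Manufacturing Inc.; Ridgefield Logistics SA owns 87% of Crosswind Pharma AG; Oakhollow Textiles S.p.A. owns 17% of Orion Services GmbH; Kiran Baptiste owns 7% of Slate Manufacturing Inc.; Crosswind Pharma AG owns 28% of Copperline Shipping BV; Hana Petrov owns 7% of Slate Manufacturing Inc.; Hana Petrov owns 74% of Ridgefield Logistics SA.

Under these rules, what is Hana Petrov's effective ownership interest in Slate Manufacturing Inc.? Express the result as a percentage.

By spousal attribution (R3), Hana Petrov is treated as also owning Julia Ferreira's interest in Meridian Group plc, giving 11% + 54% = 65%.
Chain via Ridgefield Logistics SA → Crosswind Pharma AG → Copperline Shipping BV (R2): 74% × 87% × 28% × 21% = 3.785544% of Slate Manufacturing Inc.
Chain via Meridian Group plc → Oakhollow Textiles S.p.A. → Orion Services GmbH (R2): 65% × 43% × 17% × 26% = 1.23539% of Slate Manufacturing Inc.
Direct interest in Slate Manufacturing Inc: 7%.
Aggregating (R1): 3.785544% + 1.23539% + 7% = 12.020934%.

12.020934%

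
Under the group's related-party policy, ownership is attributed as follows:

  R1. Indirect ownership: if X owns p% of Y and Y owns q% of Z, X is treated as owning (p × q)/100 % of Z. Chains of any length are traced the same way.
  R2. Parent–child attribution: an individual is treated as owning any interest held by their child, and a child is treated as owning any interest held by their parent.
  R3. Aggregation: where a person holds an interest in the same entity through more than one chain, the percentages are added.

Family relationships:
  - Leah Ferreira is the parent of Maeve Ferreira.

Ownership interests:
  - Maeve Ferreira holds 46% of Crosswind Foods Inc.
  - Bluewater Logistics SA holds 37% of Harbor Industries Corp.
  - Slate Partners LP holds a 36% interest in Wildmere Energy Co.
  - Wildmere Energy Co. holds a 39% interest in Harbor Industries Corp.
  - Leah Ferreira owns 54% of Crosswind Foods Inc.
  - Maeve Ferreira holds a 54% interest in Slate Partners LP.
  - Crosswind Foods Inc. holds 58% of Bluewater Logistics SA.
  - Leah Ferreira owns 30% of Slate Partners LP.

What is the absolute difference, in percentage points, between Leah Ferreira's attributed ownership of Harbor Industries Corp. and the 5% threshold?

28.2536

By parent–child attribution (R2), Leah Ferreira is treated as also owning Maeve Ferreira's interest in Slate Partners LP, giving 30% + 54% = 84%.
By parent–child attribution (R2), Leah Ferreira is treated as also owning Maeve Ferreira's interest in Crosswind Foods Inc, giving 54% + 46% = 100%.
Chain via Slate Partners LP → Wildmere Energy Co. (R1): 84% × 36% × 39% = 11.7936% of Harbor Industries Corp.
Chain via Crosswind Foods Inc. → Bluewater Logistics SA (R1): 100% × 58% × 37% = 21.46% of Harbor Industries Corp.
Aggregating (R3): 11.7936% + 21.46% = 33.2536%.
33.2536% exceeds the 5% threshold by 28.2536 percentage points.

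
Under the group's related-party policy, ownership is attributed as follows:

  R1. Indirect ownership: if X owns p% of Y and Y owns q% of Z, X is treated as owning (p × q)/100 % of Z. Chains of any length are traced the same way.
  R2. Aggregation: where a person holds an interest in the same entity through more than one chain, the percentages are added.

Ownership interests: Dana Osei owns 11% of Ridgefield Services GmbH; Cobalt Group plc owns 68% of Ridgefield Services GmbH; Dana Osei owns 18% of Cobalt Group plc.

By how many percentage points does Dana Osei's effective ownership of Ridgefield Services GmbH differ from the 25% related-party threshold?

Chain via Cobalt Group plc (R1): 18% × 68% = 12.24% of Ridgefield Services GmbH.
Direct interest in Ridgefield Services GmbH: 11%.
Aggregating (R2): 12.24% + 11% = 23.24%.
23.24% falls short of the 25% threshold by 1.76 percentage points.

1.76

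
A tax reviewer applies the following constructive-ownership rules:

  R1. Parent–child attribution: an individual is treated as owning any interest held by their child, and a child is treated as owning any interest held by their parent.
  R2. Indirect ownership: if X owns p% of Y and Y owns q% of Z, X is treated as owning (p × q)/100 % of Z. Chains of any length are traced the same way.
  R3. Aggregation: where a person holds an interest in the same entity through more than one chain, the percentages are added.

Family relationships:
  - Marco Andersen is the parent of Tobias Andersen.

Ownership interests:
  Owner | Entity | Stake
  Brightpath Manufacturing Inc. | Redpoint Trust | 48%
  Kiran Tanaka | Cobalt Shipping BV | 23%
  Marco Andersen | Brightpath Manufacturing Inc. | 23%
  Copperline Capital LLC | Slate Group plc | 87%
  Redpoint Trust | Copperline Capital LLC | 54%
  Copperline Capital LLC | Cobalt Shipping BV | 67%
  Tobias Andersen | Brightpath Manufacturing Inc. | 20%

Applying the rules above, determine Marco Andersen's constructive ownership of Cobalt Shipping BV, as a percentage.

By parent–child attribution (R1), Marco Andersen is treated as also owning Tobias Andersen's interest in Brightpath Manufacturing Inc, giving 23% + 20% = 43%.
Chain via Brightpath Manufacturing Inc. → Redpoint Trust → Copperline Capital LLC (R2): 43% × 48% × 54% × 67% = 7.467552% of Cobalt Shipping BV.

7.467552%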